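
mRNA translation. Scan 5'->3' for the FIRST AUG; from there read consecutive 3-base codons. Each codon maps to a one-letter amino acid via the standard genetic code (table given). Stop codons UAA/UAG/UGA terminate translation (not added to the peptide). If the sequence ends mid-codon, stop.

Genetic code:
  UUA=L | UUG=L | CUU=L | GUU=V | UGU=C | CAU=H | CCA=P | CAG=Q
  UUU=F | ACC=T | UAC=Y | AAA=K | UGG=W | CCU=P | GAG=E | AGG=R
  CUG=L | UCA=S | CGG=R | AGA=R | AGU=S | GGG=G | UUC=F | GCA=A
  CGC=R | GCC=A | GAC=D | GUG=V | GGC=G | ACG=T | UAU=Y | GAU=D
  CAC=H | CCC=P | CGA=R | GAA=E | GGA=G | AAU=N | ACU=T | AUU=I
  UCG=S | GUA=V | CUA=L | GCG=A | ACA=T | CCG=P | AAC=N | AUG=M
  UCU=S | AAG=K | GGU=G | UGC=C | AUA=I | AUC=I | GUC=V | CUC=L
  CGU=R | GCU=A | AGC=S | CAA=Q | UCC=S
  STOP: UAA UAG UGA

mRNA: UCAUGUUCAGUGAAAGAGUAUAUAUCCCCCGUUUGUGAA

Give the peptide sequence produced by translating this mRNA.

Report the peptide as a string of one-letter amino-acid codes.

Answer: MFSERVYIPRL

Derivation:
start AUG at pos 2
pos 2: AUG -> M; peptide=M
pos 5: UUC -> F; peptide=MF
pos 8: AGU -> S; peptide=MFS
pos 11: GAA -> E; peptide=MFSE
pos 14: AGA -> R; peptide=MFSER
pos 17: GUA -> V; peptide=MFSERV
pos 20: UAU -> Y; peptide=MFSERVY
pos 23: AUC -> I; peptide=MFSERVYI
pos 26: CCC -> P; peptide=MFSERVYIP
pos 29: CGU -> R; peptide=MFSERVYIPR
pos 32: UUG -> L; peptide=MFSERVYIPRL
pos 35: UGA -> STOP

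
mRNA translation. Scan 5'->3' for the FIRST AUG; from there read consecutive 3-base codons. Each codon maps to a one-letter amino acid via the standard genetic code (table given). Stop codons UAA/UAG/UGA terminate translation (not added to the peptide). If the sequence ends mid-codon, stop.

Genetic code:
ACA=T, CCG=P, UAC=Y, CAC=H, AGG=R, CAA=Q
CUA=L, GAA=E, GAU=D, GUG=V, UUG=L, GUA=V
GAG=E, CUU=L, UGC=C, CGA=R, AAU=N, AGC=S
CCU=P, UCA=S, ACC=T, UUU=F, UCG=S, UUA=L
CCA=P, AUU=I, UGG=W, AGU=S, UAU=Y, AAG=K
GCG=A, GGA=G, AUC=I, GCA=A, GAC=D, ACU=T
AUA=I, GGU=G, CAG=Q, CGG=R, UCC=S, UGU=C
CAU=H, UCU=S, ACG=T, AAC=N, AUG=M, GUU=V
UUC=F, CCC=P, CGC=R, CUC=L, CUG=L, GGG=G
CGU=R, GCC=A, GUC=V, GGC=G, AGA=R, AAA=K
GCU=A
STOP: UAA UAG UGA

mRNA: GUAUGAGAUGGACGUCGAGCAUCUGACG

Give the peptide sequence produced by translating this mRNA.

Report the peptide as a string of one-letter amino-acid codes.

Answer: MRWTSSI

Derivation:
start AUG at pos 2
pos 2: AUG -> M; peptide=M
pos 5: AGA -> R; peptide=MR
pos 8: UGG -> W; peptide=MRW
pos 11: ACG -> T; peptide=MRWT
pos 14: UCG -> S; peptide=MRWTS
pos 17: AGC -> S; peptide=MRWTSS
pos 20: AUC -> I; peptide=MRWTSSI
pos 23: UGA -> STOP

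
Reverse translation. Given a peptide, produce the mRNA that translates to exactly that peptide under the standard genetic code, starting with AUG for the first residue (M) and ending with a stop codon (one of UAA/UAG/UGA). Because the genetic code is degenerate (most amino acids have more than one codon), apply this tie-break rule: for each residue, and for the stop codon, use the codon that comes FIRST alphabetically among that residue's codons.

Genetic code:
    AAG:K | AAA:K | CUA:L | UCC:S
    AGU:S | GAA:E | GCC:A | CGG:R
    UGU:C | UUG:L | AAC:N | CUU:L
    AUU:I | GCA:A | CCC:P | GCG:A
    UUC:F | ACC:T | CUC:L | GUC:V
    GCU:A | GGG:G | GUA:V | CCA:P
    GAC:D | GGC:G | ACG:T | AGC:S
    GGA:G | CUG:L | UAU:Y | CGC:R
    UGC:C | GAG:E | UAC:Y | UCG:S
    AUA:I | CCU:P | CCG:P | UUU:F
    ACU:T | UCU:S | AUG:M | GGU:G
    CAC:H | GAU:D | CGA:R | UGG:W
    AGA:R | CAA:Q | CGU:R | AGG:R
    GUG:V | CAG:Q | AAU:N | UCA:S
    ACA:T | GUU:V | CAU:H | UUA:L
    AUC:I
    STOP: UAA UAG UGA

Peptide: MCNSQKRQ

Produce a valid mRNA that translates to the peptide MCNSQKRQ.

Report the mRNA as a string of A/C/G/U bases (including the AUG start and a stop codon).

Answer: mRNA: AUGUGCAACAGCCAAAAAAGACAAUAA

Derivation:
residue 1: M -> AUG (start codon)
residue 2: C codons sorted = UGC,UGU -> pick first = UGC
residue 3: N codons sorted = AAC,AAU -> pick first = AAC
residue 4: S codons sorted = AGC,AGU,UCA,UCC,UCG,UCU -> pick first = AGC
residue 5: Q codons sorted = CAA,CAG -> pick first = CAA
residue 6: K codons sorted = AAA,AAG -> pick first = AAA
residue 7: R codons sorted = AGA,AGG,CGA,CGC,CGG,CGU -> pick first = AGA
residue 8: Q codons sorted = CAA,CAG -> pick first = CAA
terminator: stop codons sorted = UAA,UAG,UGA -> pick first = UAA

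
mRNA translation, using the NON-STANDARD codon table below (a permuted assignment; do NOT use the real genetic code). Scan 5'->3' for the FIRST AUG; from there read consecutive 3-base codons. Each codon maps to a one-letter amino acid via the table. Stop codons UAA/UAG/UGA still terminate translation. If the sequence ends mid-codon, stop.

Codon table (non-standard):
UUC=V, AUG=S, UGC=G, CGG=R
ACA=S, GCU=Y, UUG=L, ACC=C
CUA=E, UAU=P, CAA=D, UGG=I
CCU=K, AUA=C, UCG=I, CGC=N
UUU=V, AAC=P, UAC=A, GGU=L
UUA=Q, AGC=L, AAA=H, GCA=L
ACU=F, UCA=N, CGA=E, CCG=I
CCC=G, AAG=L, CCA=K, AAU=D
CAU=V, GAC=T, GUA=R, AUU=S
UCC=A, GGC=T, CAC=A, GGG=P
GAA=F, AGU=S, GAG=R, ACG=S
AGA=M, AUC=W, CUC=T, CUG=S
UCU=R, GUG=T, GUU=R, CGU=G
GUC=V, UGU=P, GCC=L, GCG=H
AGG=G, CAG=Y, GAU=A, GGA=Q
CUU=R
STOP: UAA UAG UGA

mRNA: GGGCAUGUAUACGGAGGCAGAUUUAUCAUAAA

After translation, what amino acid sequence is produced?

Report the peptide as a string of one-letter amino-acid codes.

start AUG at pos 4
pos 4: AUG -> S; peptide=S
pos 7: UAU -> P; peptide=SP
pos 10: ACG -> S; peptide=SPS
pos 13: GAG -> R; peptide=SPSR
pos 16: GCA -> L; peptide=SPSRL
pos 19: GAU -> A; peptide=SPSRLA
pos 22: UUA -> Q; peptide=SPSRLAQ
pos 25: UCA -> N; peptide=SPSRLAQN
pos 28: UAA -> STOP

Answer: SPSRLAQN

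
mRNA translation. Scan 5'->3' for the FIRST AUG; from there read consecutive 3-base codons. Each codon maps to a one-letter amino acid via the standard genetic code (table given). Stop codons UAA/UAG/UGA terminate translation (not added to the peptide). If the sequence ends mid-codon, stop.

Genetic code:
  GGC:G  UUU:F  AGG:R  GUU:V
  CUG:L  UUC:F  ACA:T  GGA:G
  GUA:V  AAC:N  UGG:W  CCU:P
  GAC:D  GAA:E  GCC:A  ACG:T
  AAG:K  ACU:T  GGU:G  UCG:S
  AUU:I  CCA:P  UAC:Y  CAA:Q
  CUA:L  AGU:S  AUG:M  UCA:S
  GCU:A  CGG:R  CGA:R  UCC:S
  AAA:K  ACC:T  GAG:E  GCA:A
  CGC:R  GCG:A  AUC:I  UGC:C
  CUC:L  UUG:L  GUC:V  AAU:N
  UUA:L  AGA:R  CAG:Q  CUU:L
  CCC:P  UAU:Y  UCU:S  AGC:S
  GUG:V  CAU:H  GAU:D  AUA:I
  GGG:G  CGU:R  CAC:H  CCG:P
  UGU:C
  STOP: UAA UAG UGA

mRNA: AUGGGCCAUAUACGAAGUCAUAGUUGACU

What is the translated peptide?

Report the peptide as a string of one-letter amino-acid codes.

Answer: MGHIRSHS

Derivation:
start AUG at pos 0
pos 0: AUG -> M; peptide=M
pos 3: GGC -> G; peptide=MG
pos 6: CAU -> H; peptide=MGH
pos 9: AUA -> I; peptide=MGHI
pos 12: CGA -> R; peptide=MGHIR
pos 15: AGU -> S; peptide=MGHIRS
pos 18: CAU -> H; peptide=MGHIRSH
pos 21: AGU -> S; peptide=MGHIRSHS
pos 24: UGA -> STOP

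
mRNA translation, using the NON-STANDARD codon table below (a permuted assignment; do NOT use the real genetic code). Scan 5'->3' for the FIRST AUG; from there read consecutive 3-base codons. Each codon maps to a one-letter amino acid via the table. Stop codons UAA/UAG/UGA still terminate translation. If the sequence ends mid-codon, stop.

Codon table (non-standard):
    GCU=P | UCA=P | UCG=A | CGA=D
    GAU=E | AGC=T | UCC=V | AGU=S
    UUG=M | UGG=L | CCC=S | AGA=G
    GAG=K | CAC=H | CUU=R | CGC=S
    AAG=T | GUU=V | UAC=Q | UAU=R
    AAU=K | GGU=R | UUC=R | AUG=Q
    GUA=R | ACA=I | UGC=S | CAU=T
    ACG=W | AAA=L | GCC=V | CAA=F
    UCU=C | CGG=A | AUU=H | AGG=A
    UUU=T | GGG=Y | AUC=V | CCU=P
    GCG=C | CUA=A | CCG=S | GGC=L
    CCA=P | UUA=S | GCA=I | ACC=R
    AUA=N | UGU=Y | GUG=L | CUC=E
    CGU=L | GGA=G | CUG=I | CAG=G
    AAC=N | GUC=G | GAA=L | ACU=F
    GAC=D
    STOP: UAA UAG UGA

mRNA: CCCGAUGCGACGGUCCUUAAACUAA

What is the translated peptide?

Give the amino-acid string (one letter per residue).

start AUG at pos 4
pos 4: AUG -> Q; peptide=Q
pos 7: CGA -> D; peptide=QD
pos 10: CGG -> A; peptide=QDA
pos 13: UCC -> V; peptide=QDAV
pos 16: UUA -> S; peptide=QDAVS
pos 19: AAC -> N; peptide=QDAVSN
pos 22: UAA -> STOP

Answer: QDAVSN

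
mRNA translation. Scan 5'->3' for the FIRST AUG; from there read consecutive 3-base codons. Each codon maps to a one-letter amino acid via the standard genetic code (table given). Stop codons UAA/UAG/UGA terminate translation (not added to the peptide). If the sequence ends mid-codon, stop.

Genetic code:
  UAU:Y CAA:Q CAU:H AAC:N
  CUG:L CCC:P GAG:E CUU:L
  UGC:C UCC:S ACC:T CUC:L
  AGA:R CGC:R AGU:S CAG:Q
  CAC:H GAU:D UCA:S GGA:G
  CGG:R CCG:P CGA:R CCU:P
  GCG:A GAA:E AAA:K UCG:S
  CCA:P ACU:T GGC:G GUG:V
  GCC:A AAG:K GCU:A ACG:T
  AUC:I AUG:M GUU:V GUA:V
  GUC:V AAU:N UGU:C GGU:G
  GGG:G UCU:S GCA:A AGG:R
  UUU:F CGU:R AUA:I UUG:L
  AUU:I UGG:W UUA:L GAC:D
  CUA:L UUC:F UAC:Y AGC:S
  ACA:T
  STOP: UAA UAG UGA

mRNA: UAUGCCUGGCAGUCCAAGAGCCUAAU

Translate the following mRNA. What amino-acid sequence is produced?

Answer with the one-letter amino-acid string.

Answer: MPGSPRA

Derivation:
start AUG at pos 1
pos 1: AUG -> M; peptide=M
pos 4: CCU -> P; peptide=MP
pos 7: GGC -> G; peptide=MPG
pos 10: AGU -> S; peptide=MPGS
pos 13: CCA -> P; peptide=MPGSP
pos 16: AGA -> R; peptide=MPGSPR
pos 19: GCC -> A; peptide=MPGSPRA
pos 22: UAA -> STOP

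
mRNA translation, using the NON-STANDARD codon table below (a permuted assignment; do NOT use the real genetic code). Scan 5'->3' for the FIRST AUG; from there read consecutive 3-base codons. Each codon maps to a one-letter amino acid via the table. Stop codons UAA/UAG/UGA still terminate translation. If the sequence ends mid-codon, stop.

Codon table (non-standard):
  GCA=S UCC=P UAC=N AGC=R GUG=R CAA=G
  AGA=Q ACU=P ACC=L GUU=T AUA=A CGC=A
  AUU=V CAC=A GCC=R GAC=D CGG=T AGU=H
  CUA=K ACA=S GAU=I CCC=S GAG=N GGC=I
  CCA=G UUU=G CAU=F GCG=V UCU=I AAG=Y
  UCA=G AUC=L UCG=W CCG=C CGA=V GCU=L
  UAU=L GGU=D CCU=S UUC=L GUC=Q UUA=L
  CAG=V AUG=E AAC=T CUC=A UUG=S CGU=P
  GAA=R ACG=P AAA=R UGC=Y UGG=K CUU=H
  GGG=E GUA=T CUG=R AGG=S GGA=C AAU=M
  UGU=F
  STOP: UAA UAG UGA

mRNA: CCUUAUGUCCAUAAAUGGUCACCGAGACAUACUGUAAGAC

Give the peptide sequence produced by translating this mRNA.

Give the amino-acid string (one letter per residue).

start AUG at pos 4
pos 4: AUG -> E; peptide=E
pos 7: UCC -> P; peptide=EP
pos 10: AUA -> A; peptide=EPA
pos 13: AAU -> M; peptide=EPAM
pos 16: GGU -> D; peptide=EPAMD
pos 19: CAC -> A; peptide=EPAMDA
pos 22: CGA -> V; peptide=EPAMDAV
pos 25: GAC -> D; peptide=EPAMDAVD
pos 28: AUA -> A; peptide=EPAMDAVDA
pos 31: CUG -> R; peptide=EPAMDAVDAR
pos 34: UAA -> STOP

Answer: EPAMDAVDAR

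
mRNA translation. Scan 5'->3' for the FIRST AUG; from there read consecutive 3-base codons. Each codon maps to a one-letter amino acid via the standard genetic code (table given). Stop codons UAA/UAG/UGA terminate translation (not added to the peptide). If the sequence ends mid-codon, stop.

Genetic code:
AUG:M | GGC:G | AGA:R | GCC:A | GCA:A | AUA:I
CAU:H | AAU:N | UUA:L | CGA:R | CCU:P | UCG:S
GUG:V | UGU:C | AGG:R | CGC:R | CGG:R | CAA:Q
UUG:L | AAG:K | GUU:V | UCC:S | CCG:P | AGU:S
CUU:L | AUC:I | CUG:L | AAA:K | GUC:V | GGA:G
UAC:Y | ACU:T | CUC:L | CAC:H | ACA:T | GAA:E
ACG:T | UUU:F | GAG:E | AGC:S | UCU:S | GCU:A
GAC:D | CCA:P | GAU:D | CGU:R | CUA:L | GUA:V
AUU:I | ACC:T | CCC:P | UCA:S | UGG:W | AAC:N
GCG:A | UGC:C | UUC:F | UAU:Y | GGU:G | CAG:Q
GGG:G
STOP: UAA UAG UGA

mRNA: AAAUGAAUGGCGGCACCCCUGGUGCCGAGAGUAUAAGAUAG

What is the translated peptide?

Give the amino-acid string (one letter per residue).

Answer: MNGGTPGAESIR

Derivation:
start AUG at pos 2
pos 2: AUG -> M; peptide=M
pos 5: AAU -> N; peptide=MN
pos 8: GGC -> G; peptide=MNG
pos 11: GGC -> G; peptide=MNGG
pos 14: ACC -> T; peptide=MNGGT
pos 17: CCU -> P; peptide=MNGGTP
pos 20: GGU -> G; peptide=MNGGTPG
pos 23: GCC -> A; peptide=MNGGTPGA
pos 26: GAG -> E; peptide=MNGGTPGAE
pos 29: AGU -> S; peptide=MNGGTPGAES
pos 32: AUA -> I; peptide=MNGGTPGAESI
pos 35: AGA -> R; peptide=MNGGTPGAESIR
pos 38: UAG -> STOP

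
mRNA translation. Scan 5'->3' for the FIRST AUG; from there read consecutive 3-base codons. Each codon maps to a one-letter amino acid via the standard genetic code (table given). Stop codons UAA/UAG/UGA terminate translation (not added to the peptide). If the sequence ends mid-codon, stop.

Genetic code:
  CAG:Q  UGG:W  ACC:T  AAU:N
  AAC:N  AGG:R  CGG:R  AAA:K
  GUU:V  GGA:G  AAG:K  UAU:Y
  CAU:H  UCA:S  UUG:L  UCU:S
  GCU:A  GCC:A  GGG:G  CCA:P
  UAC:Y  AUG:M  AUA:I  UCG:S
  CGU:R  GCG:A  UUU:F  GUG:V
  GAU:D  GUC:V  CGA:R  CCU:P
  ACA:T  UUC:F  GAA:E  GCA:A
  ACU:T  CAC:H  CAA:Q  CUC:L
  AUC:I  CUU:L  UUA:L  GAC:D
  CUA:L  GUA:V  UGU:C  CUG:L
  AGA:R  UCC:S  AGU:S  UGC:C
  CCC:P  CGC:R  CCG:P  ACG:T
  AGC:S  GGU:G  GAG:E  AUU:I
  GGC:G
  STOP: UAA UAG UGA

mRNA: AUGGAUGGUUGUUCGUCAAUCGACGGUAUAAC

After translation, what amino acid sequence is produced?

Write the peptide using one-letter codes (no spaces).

start AUG at pos 0
pos 0: AUG -> M; peptide=M
pos 3: GAU -> D; peptide=MD
pos 6: GGU -> G; peptide=MDG
pos 9: UGU -> C; peptide=MDGC
pos 12: UCG -> S; peptide=MDGCS
pos 15: UCA -> S; peptide=MDGCSS
pos 18: AUC -> I; peptide=MDGCSSI
pos 21: GAC -> D; peptide=MDGCSSID
pos 24: GGU -> G; peptide=MDGCSSIDG
pos 27: AUA -> I; peptide=MDGCSSIDGI
pos 30: only 2 nt remain (<3), stop (end of mRNA)

Answer: MDGCSSIDGI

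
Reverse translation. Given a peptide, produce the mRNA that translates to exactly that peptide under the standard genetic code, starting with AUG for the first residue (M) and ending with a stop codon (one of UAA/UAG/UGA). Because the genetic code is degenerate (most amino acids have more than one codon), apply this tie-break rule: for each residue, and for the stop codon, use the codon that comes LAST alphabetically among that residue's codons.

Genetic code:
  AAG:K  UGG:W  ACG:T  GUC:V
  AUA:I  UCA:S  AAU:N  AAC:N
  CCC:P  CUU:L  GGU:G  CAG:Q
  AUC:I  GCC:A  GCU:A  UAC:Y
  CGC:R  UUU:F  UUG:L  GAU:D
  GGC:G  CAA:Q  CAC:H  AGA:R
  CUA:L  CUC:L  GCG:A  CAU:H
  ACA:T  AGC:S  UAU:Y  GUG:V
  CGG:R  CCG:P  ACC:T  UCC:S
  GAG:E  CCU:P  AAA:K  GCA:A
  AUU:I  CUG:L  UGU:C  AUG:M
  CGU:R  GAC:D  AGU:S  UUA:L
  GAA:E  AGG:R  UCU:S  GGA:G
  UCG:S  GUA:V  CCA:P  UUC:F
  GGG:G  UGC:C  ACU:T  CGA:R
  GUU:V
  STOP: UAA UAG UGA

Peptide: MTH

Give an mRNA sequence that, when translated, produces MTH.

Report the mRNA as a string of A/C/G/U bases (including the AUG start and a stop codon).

Answer: mRNA: AUGACUCAUUGA

Derivation:
residue 1: M -> AUG (start codon)
residue 2: T codons sorted = ACA,ACC,ACG,ACU -> pick last = ACU
residue 3: H codons sorted = CAC,CAU -> pick last = CAU
terminator: stop codons sorted = UAA,UAG,UGA -> pick last = UGA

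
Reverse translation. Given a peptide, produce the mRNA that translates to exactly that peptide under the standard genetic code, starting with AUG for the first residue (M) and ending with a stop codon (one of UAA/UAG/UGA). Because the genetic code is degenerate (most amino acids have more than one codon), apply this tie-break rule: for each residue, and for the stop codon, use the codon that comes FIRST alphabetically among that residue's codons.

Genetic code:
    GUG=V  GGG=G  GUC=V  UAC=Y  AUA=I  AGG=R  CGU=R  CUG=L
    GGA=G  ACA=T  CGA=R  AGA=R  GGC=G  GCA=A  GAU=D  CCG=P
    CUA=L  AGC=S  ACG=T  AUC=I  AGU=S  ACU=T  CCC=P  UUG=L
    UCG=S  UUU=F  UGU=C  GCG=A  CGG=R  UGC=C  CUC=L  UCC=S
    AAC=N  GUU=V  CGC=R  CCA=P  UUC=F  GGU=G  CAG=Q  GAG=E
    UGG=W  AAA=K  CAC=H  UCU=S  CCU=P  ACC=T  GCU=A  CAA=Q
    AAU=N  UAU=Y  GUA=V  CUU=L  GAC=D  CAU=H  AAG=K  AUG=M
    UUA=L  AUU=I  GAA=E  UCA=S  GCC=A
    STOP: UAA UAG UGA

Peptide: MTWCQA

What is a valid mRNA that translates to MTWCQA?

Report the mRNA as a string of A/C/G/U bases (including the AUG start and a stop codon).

residue 1: M -> AUG (start codon)
residue 2: T codons sorted = ACA,ACC,ACG,ACU -> pick first = ACA
residue 3: W -> UGG (only codon)
residue 4: C codons sorted = UGC,UGU -> pick first = UGC
residue 5: Q codons sorted = CAA,CAG -> pick first = CAA
residue 6: A codons sorted = GCA,GCC,GCG,GCU -> pick first = GCA
terminator: stop codons sorted = UAA,UAG,UGA -> pick first = UAA

Answer: mRNA: AUGACAUGGUGCCAAGCAUAA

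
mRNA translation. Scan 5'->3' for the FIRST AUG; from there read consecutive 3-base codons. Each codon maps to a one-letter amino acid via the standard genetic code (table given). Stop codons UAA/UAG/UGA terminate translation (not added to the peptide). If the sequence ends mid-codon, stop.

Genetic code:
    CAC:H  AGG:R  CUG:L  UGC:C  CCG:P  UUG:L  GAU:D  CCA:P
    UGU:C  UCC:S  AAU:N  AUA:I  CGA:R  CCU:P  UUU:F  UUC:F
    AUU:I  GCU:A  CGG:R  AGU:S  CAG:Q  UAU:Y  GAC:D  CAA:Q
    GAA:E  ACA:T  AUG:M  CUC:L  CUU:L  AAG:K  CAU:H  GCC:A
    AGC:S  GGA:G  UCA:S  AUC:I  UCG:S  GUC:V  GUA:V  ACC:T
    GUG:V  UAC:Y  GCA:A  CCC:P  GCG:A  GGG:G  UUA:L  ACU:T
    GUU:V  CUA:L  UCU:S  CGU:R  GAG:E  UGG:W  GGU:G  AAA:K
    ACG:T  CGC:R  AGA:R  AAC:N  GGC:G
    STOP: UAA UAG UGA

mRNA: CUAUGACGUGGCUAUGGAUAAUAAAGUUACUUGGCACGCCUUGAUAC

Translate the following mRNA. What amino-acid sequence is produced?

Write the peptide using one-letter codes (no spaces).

start AUG at pos 2
pos 2: AUG -> M; peptide=M
pos 5: ACG -> T; peptide=MT
pos 8: UGG -> W; peptide=MTW
pos 11: CUA -> L; peptide=MTWL
pos 14: UGG -> W; peptide=MTWLW
pos 17: AUA -> I; peptide=MTWLWI
pos 20: AUA -> I; peptide=MTWLWII
pos 23: AAG -> K; peptide=MTWLWIIK
pos 26: UUA -> L; peptide=MTWLWIIKL
pos 29: CUU -> L; peptide=MTWLWIIKLL
pos 32: GGC -> G; peptide=MTWLWIIKLLG
pos 35: ACG -> T; peptide=MTWLWIIKLLGT
pos 38: CCU -> P; peptide=MTWLWIIKLLGTP
pos 41: UGA -> STOP

Answer: MTWLWIIKLLGTP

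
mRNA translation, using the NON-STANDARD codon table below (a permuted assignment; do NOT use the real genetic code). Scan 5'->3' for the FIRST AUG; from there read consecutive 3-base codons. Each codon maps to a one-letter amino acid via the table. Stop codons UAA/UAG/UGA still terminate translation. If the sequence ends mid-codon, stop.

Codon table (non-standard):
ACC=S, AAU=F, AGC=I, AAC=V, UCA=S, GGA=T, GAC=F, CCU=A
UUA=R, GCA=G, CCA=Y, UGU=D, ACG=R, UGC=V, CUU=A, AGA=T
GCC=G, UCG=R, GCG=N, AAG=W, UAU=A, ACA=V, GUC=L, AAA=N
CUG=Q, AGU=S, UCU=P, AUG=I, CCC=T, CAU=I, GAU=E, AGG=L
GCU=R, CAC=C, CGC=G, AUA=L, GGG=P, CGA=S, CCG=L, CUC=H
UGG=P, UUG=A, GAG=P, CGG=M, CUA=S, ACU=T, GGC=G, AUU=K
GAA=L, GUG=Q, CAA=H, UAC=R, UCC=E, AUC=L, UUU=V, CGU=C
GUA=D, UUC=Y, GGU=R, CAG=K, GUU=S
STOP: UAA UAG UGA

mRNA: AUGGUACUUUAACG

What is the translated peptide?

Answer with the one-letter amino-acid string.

start AUG at pos 0
pos 0: AUG -> I; peptide=I
pos 3: GUA -> D; peptide=ID
pos 6: CUU -> A; peptide=IDA
pos 9: UAA -> STOP

Answer: IDA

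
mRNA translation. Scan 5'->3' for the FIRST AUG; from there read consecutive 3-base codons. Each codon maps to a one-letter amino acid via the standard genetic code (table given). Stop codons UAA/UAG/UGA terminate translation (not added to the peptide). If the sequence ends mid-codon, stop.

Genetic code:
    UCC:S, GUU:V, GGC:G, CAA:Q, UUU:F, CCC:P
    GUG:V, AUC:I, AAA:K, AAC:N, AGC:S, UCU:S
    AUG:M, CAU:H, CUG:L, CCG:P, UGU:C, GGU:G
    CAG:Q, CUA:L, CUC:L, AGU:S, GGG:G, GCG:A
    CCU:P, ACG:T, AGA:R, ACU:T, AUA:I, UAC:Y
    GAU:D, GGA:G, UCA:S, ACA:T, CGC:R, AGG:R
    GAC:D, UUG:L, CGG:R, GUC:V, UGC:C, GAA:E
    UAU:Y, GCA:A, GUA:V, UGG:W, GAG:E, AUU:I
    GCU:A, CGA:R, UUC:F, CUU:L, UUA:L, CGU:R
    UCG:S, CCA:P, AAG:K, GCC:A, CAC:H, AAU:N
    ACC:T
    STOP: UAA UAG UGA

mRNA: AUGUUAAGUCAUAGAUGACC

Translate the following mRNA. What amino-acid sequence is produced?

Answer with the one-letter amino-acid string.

Answer: MLSHR

Derivation:
start AUG at pos 0
pos 0: AUG -> M; peptide=M
pos 3: UUA -> L; peptide=ML
pos 6: AGU -> S; peptide=MLS
pos 9: CAU -> H; peptide=MLSH
pos 12: AGA -> R; peptide=MLSHR
pos 15: UGA -> STOP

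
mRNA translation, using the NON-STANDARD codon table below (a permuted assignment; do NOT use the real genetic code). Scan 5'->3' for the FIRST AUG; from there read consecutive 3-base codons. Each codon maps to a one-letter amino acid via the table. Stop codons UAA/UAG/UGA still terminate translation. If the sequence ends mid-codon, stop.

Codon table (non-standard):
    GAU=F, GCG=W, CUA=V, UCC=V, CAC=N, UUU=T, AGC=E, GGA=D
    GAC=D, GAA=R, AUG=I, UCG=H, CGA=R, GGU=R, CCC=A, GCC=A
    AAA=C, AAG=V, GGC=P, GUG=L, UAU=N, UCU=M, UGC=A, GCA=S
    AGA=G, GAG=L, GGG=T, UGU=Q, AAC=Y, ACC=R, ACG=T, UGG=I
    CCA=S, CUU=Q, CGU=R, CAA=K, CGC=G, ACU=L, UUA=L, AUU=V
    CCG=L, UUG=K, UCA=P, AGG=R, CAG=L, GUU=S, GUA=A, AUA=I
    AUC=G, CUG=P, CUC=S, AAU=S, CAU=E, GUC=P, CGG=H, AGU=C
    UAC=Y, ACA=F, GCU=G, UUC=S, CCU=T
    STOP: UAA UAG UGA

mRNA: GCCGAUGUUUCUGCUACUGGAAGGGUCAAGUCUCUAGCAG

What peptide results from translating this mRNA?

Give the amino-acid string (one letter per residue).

start AUG at pos 4
pos 4: AUG -> I; peptide=I
pos 7: UUU -> T; peptide=IT
pos 10: CUG -> P; peptide=ITP
pos 13: CUA -> V; peptide=ITPV
pos 16: CUG -> P; peptide=ITPVP
pos 19: GAA -> R; peptide=ITPVPR
pos 22: GGG -> T; peptide=ITPVPRT
pos 25: UCA -> P; peptide=ITPVPRTP
pos 28: AGU -> C; peptide=ITPVPRTPC
pos 31: CUC -> S; peptide=ITPVPRTPCS
pos 34: UAG -> STOP

Answer: ITPVPRTPCS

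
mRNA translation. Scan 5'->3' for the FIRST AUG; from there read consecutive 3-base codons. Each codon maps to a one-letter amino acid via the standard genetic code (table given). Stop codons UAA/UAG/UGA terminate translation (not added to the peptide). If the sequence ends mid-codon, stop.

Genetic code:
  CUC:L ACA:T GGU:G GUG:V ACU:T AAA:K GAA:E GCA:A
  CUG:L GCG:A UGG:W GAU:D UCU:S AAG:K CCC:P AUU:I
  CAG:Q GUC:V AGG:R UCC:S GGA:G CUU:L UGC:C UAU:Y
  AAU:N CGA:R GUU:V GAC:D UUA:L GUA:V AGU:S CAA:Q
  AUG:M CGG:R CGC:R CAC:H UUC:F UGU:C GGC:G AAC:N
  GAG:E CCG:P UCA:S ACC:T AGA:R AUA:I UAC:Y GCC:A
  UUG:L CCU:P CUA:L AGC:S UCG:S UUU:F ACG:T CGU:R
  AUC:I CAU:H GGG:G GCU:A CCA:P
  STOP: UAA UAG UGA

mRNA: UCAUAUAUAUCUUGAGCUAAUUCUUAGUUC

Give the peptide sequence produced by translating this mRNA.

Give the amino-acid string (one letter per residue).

Answer: (empty: no AUG start codon)

Derivation:
no AUG start codon found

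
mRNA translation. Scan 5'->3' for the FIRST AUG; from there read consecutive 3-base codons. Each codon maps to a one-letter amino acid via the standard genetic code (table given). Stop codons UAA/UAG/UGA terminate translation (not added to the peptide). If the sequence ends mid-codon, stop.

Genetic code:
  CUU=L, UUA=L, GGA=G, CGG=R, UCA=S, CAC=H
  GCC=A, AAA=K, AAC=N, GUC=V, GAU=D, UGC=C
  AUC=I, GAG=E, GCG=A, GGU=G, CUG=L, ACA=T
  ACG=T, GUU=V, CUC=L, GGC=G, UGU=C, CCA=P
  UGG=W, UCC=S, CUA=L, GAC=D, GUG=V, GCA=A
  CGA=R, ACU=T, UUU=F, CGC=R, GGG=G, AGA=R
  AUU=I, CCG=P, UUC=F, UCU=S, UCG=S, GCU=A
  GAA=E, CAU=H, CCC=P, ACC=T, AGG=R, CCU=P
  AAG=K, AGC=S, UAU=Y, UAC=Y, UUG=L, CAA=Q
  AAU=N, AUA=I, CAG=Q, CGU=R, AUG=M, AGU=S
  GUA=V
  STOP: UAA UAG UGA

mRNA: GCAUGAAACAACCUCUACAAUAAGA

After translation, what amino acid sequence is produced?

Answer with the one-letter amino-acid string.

start AUG at pos 2
pos 2: AUG -> M; peptide=M
pos 5: AAA -> K; peptide=MK
pos 8: CAA -> Q; peptide=MKQ
pos 11: CCU -> P; peptide=MKQP
pos 14: CUA -> L; peptide=MKQPL
pos 17: CAA -> Q; peptide=MKQPLQ
pos 20: UAA -> STOP

Answer: MKQPLQ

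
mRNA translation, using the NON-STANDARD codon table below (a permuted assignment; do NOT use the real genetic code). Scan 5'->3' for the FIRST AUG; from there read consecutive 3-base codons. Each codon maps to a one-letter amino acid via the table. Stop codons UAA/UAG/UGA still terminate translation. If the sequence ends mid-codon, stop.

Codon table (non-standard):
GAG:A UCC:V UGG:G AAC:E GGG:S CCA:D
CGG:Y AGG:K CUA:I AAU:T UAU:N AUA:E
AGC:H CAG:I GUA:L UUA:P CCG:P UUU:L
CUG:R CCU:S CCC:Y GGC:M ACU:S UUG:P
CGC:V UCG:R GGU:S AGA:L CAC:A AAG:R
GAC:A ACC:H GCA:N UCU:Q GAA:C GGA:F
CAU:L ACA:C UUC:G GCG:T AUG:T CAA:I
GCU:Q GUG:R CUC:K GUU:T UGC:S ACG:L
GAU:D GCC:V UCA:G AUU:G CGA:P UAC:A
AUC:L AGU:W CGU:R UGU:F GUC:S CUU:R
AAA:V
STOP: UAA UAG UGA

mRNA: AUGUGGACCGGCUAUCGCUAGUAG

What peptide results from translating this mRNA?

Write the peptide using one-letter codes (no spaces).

Answer: TGHMNV

Derivation:
start AUG at pos 0
pos 0: AUG -> T; peptide=T
pos 3: UGG -> G; peptide=TG
pos 6: ACC -> H; peptide=TGH
pos 9: GGC -> M; peptide=TGHM
pos 12: UAU -> N; peptide=TGHMN
pos 15: CGC -> V; peptide=TGHMNV
pos 18: UAG -> STOP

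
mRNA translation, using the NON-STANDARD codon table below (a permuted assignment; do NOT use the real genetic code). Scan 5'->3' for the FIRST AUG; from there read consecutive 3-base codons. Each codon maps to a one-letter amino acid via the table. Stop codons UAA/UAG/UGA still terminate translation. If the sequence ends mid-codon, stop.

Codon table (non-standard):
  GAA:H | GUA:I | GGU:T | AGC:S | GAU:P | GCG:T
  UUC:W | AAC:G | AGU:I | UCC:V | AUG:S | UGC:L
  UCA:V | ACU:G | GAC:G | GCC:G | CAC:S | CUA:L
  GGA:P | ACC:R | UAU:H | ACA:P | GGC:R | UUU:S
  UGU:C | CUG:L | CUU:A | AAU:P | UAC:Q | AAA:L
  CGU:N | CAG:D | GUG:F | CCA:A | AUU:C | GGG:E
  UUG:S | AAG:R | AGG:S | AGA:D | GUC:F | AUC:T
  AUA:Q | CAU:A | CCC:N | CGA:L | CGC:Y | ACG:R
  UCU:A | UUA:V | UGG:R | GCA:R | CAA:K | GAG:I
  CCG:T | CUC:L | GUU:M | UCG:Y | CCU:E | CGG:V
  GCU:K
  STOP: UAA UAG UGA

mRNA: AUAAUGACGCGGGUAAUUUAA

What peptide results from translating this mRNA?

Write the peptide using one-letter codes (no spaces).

start AUG at pos 3
pos 3: AUG -> S; peptide=S
pos 6: ACG -> R; peptide=SR
pos 9: CGG -> V; peptide=SRV
pos 12: GUA -> I; peptide=SRVI
pos 15: AUU -> C; peptide=SRVIC
pos 18: UAA -> STOP

Answer: SRVIC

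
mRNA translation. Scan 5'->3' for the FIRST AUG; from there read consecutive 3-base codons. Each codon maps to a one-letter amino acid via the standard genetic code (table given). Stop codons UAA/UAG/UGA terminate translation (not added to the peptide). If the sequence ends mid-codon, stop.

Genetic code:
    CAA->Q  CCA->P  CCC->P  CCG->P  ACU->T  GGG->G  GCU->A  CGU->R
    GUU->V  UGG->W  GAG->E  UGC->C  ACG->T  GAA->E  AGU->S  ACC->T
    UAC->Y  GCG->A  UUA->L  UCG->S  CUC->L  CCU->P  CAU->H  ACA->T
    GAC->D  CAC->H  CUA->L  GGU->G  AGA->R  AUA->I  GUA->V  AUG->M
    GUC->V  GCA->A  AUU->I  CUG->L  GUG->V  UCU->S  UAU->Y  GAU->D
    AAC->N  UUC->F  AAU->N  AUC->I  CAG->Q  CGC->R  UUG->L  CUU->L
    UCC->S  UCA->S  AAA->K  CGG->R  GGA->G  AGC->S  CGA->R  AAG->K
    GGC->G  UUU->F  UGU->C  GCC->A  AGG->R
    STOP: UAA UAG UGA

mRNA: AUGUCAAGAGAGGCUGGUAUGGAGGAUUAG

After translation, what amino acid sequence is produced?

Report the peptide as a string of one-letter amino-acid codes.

Answer: MSREAGMED

Derivation:
start AUG at pos 0
pos 0: AUG -> M; peptide=M
pos 3: UCA -> S; peptide=MS
pos 6: AGA -> R; peptide=MSR
pos 9: GAG -> E; peptide=MSRE
pos 12: GCU -> A; peptide=MSREA
pos 15: GGU -> G; peptide=MSREAG
pos 18: AUG -> M; peptide=MSREAGM
pos 21: GAG -> E; peptide=MSREAGME
pos 24: GAU -> D; peptide=MSREAGMED
pos 27: UAG -> STOP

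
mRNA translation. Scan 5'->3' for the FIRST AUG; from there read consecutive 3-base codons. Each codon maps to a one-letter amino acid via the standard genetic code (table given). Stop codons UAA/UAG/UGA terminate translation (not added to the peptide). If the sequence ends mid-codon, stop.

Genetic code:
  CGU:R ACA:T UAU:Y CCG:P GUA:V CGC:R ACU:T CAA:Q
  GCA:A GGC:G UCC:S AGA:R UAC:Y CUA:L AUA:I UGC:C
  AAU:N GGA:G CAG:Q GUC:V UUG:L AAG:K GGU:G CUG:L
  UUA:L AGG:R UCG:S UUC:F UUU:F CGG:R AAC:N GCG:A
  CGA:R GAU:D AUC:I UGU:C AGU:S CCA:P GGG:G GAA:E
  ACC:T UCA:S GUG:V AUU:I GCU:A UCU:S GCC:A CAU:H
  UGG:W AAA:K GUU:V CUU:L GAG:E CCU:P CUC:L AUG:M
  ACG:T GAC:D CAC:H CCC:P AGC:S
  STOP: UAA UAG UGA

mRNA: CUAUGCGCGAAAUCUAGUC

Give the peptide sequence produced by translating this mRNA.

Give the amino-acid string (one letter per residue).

start AUG at pos 2
pos 2: AUG -> M; peptide=M
pos 5: CGC -> R; peptide=MR
pos 8: GAA -> E; peptide=MRE
pos 11: AUC -> I; peptide=MREI
pos 14: UAG -> STOP

Answer: MREI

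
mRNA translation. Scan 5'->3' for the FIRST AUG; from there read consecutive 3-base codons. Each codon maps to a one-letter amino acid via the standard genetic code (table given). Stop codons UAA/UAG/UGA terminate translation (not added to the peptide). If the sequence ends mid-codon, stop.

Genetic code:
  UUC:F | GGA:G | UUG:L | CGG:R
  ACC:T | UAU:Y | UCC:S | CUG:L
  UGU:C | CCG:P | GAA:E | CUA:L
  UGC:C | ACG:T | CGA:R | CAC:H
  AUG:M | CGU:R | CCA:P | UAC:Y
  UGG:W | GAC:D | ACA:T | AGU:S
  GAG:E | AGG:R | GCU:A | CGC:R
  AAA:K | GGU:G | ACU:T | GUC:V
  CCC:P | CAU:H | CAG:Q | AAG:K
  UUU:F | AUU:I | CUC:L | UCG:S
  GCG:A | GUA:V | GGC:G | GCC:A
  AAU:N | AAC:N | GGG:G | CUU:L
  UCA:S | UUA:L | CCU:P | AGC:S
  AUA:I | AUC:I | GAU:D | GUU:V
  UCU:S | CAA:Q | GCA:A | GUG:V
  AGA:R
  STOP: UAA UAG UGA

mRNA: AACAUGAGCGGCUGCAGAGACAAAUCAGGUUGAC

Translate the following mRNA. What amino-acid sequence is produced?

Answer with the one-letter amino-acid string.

start AUG at pos 3
pos 3: AUG -> M; peptide=M
pos 6: AGC -> S; peptide=MS
pos 9: GGC -> G; peptide=MSG
pos 12: UGC -> C; peptide=MSGC
pos 15: AGA -> R; peptide=MSGCR
pos 18: GAC -> D; peptide=MSGCRD
pos 21: AAA -> K; peptide=MSGCRDK
pos 24: UCA -> S; peptide=MSGCRDKS
pos 27: GGU -> G; peptide=MSGCRDKSG
pos 30: UGA -> STOP

Answer: MSGCRDKSG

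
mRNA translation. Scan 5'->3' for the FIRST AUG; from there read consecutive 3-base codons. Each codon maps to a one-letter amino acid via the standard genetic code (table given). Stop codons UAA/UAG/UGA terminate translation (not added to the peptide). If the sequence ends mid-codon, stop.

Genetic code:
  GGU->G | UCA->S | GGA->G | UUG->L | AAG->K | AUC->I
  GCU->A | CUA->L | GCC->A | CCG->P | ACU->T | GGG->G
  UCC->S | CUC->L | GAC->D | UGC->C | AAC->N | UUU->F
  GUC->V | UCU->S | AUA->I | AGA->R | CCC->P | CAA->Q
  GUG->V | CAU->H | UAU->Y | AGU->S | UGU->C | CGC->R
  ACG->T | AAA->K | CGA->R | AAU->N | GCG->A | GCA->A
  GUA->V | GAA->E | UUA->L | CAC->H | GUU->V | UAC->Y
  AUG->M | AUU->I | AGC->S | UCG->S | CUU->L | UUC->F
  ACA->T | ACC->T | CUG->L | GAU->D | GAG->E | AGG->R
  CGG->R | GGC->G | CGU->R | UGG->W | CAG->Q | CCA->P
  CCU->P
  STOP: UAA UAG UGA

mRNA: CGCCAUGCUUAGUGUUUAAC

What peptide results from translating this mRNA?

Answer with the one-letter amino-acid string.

start AUG at pos 4
pos 4: AUG -> M; peptide=M
pos 7: CUU -> L; peptide=ML
pos 10: AGU -> S; peptide=MLS
pos 13: GUU -> V; peptide=MLSV
pos 16: UAA -> STOP

Answer: MLSV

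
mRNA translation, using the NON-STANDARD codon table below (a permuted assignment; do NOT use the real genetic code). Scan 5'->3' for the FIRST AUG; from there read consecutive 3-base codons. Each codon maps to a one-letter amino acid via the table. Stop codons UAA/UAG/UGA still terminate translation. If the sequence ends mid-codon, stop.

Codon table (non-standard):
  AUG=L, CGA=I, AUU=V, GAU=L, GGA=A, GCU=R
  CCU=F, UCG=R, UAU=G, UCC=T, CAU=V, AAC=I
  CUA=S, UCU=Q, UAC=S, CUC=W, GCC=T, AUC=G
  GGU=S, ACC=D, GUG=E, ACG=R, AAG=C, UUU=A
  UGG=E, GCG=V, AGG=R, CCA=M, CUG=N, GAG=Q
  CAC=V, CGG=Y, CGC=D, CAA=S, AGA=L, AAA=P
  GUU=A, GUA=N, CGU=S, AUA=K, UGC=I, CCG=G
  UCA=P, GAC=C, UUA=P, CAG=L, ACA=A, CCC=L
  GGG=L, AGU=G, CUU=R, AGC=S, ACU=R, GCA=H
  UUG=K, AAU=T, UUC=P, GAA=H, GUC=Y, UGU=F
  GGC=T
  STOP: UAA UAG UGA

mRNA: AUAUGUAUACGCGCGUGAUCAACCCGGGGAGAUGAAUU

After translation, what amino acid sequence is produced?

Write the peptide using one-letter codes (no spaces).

Answer: LGRDEGIGLL

Derivation:
start AUG at pos 2
pos 2: AUG -> L; peptide=L
pos 5: UAU -> G; peptide=LG
pos 8: ACG -> R; peptide=LGR
pos 11: CGC -> D; peptide=LGRD
pos 14: GUG -> E; peptide=LGRDE
pos 17: AUC -> G; peptide=LGRDEG
pos 20: AAC -> I; peptide=LGRDEGI
pos 23: CCG -> G; peptide=LGRDEGIG
pos 26: GGG -> L; peptide=LGRDEGIGL
pos 29: AGA -> L; peptide=LGRDEGIGLL
pos 32: UGA -> STOP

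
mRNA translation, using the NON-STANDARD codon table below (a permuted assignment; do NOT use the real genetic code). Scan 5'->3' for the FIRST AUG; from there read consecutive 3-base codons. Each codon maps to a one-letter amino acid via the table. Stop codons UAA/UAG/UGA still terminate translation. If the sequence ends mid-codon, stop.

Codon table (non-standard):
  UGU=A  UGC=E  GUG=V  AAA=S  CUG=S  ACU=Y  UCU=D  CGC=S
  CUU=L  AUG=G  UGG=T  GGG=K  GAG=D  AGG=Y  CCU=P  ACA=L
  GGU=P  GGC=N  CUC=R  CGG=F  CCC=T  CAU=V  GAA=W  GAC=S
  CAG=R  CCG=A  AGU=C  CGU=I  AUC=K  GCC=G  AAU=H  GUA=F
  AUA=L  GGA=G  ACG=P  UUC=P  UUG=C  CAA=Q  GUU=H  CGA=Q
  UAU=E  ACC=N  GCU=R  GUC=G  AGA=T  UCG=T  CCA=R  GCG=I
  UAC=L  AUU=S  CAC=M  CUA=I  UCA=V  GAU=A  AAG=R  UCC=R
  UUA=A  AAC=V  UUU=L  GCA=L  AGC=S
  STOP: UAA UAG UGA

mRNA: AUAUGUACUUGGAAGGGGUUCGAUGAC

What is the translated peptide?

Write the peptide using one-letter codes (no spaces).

start AUG at pos 2
pos 2: AUG -> G; peptide=G
pos 5: UAC -> L; peptide=GL
pos 8: UUG -> C; peptide=GLC
pos 11: GAA -> W; peptide=GLCW
pos 14: GGG -> K; peptide=GLCWK
pos 17: GUU -> H; peptide=GLCWKH
pos 20: CGA -> Q; peptide=GLCWKHQ
pos 23: UGA -> STOP

Answer: GLCWKHQ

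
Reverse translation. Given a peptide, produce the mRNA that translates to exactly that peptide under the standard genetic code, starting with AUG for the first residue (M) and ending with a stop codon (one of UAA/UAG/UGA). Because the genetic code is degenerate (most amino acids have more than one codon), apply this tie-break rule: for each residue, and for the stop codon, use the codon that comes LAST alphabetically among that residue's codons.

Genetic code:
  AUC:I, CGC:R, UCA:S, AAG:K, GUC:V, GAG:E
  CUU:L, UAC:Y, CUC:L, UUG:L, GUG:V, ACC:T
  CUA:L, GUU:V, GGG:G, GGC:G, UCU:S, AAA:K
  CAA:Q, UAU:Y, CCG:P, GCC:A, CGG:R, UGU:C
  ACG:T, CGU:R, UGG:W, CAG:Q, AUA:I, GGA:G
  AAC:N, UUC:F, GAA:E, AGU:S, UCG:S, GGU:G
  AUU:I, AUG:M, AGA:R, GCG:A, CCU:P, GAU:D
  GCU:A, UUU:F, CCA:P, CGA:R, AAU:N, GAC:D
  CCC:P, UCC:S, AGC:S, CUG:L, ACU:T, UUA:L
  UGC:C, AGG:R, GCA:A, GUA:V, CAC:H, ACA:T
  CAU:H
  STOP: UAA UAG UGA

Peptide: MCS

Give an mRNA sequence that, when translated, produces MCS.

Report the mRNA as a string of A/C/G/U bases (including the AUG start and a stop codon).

Answer: mRNA: AUGUGUUCUUGA

Derivation:
residue 1: M -> AUG (start codon)
residue 2: C codons sorted = UGC,UGU -> pick last = UGU
residue 3: S codons sorted = AGC,AGU,UCA,UCC,UCG,UCU -> pick last = UCU
terminator: stop codons sorted = UAA,UAG,UGA -> pick last = UGA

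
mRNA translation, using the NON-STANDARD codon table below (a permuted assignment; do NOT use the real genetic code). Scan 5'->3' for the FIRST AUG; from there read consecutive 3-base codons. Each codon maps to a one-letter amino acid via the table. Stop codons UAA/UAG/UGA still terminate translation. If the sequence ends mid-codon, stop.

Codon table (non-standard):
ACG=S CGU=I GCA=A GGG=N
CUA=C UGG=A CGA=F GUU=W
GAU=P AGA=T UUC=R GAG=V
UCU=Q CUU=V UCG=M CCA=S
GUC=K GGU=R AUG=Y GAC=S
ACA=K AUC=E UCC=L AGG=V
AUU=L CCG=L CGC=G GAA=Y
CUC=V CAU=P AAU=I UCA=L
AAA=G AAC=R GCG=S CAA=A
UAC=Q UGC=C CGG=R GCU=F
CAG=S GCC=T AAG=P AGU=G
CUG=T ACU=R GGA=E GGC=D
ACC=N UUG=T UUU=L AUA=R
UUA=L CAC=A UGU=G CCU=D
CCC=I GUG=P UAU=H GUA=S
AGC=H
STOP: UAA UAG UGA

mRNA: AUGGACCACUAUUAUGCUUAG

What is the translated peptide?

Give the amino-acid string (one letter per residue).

Answer: YSAHHF

Derivation:
start AUG at pos 0
pos 0: AUG -> Y; peptide=Y
pos 3: GAC -> S; peptide=YS
pos 6: CAC -> A; peptide=YSA
pos 9: UAU -> H; peptide=YSAH
pos 12: UAU -> H; peptide=YSAHH
pos 15: GCU -> F; peptide=YSAHHF
pos 18: UAG -> STOP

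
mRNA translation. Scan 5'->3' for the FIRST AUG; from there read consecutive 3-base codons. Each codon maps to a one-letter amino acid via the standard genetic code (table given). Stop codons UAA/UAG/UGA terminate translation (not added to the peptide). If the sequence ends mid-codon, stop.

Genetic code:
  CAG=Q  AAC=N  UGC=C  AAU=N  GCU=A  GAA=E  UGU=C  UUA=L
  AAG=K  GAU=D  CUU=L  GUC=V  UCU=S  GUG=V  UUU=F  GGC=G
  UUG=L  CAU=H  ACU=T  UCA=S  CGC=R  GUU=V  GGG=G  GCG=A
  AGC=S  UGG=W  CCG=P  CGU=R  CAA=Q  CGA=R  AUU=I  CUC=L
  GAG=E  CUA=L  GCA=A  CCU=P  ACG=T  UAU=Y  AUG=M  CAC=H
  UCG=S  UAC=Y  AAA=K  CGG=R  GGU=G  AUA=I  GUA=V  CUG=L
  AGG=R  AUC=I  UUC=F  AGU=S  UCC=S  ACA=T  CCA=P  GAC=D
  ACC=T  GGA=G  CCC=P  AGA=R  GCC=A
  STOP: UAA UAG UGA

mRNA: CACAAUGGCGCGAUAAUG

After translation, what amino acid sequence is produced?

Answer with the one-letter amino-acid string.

Answer: MAR

Derivation:
start AUG at pos 4
pos 4: AUG -> M; peptide=M
pos 7: GCG -> A; peptide=MA
pos 10: CGA -> R; peptide=MAR
pos 13: UAA -> STOP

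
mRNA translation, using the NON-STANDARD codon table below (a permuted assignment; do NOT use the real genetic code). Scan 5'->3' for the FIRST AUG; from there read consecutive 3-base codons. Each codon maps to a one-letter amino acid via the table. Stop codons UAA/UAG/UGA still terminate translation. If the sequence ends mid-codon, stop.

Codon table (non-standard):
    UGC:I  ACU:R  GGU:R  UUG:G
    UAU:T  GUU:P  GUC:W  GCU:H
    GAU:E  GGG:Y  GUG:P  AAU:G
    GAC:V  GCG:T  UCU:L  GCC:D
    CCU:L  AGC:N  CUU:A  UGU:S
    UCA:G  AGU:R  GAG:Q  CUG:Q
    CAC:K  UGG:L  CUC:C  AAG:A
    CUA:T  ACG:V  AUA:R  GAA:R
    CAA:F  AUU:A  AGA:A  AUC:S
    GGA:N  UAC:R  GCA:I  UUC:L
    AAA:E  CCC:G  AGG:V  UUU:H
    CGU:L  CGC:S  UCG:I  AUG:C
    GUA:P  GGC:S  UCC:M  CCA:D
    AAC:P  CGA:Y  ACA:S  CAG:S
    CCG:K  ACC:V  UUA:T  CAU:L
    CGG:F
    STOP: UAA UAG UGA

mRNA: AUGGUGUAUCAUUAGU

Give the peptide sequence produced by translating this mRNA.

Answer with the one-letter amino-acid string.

start AUG at pos 0
pos 0: AUG -> C; peptide=C
pos 3: GUG -> P; peptide=CP
pos 6: UAU -> T; peptide=CPT
pos 9: CAU -> L; peptide=CPTL
pos 12: UAG -> STOP

Answer: CPTL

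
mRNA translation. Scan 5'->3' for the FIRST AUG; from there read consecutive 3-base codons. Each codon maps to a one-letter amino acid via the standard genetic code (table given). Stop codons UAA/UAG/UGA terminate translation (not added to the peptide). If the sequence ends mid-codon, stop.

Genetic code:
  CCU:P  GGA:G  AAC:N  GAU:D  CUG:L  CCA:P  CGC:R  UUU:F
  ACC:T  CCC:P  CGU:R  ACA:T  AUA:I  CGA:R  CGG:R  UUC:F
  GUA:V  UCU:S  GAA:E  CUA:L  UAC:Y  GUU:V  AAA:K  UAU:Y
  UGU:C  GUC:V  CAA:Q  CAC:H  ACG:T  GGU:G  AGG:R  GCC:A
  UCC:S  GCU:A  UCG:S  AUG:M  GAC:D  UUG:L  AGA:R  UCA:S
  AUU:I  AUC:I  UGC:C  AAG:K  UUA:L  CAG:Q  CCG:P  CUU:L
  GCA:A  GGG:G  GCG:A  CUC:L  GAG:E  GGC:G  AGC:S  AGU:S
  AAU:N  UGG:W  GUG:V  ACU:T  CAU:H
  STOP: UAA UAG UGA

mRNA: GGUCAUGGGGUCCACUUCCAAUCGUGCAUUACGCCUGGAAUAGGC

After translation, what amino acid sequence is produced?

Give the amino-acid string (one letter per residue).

start AUG at pos 4
pos 4: AUG -> M; peptide=M
pos 7: GGG -> G; peptide=MG
pos 10: UCC -> S; peptide=MGS
pos 13: ACU -> T; peptide=MGST
pos 16: UCC -> S; peptide=MGSTS
pos 19: AAU -> N; peptide=MGSTSN
pos 22: CGU -> R; peptide=MGSTSNR
pos 25: GCA -> A; peptide=MGSTSNRA
pos 28: UUA -> L; peptide=MGSTSNRAL
pos 31: CGC -> R; peptide=MGSTSNRALR
pos 34: CUG -> L; peptide=MGSTSNRALRL
pos 37: GAA -> E; peptide=MGSTSNRALRLE
pos 40: UAG -> STOP

Answer: MGSTSNRALRLE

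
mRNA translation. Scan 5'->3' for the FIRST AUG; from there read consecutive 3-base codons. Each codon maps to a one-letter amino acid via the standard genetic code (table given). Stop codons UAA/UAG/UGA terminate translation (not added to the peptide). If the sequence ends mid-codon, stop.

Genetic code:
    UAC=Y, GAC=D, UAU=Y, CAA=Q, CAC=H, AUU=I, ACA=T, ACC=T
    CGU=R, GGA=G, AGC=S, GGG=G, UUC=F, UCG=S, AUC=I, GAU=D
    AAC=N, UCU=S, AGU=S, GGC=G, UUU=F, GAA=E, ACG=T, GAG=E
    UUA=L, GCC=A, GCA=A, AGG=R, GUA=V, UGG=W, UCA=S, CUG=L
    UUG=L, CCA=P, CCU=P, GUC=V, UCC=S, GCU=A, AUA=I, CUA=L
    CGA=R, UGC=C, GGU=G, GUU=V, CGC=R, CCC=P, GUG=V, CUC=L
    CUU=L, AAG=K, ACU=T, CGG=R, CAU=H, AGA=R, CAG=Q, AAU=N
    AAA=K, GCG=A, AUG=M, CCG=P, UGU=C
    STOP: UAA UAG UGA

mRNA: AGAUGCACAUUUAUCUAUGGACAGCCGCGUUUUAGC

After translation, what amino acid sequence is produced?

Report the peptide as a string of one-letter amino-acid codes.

Answer: MHIYLWTAAF

Derivation:
start AUG at pos 2
pos 2: AUG -> M; peptide=M
pos 5: CAC -> H; peptide=MH
pos 8: AUU -> I; peptide=MHI
pos 11: UAU -> Y; peptide=MHIY
pos 14: CUA -> L; peptide=MHIYL
pos 17: UGG -> W; peptide=MHIYLW
pos 20: ACA -> T; peptide=MHIYLWT
pos 23: GCC -> A; peptide=MHIYLWTA
pos 26: GCG -> A; peptide=MHIYLWTAA
pos 29: UUU -> F; peptide=MHIYLWTAAF
pos 32: UAG -> STOP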